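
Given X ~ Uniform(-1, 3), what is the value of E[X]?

For X ~ Uniform(-1, 3), the expected value is:
E[X] = 1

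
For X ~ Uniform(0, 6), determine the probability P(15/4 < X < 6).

P(15/4 < X < 6) = ∫_{15/4}^{6} f(x) dx
where f(x) = \frac{1}{6}
= \frac{3}{8}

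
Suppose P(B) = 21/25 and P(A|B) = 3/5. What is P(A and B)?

By definition, P(A|B) = P(A ∩ B) / P(B)
So P(A ∩ B) = P(A|B) × P(B)
= 3/5 × 21/25
= 63/125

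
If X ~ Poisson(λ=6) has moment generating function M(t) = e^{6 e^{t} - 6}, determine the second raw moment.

To find E[X^2], compute M^(2)(0):
M^(1)(t) = 6 e^{t} e^{6 e^{t} - 6}
M^(2)(t) = 36 e^{2 t} e^{6 e^{t} - 6} + 6 e^{t} e^{6 e^{t} - 6}
M^(2)(0) = 42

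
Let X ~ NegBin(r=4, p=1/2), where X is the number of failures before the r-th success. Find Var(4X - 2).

For X ~ NegBin(r=4, p=1/2), where X is the number of failures before the r-th success:
Var(X) = 8
Var(4X - 2) = (4)² × Var(X) = 16 × 8 = 128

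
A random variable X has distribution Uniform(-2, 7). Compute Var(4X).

For X ~ Uniform(-2, 7):
Var(X) = \frac{27}{4}
Var(4X) = (4)² × Var(X) = 16 × \frac{27}{4} = 108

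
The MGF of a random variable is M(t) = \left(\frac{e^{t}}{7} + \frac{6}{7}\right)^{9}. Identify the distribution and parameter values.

The MGF M(t) = \left(\frac{e^{t}}{7} + \frac{6}{7}\right)^{9} is the standard form for the Binomial distribution.
Comparing with the known MGF formula identifies: Binomial(n=9, p=1/7)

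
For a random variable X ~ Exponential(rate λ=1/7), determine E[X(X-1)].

E[X(X-1)] = E[X² - X] = E[X²] - E[X]
E[X] = 7
E[X²] = Var(X) + (E[X])² = 49 + (7)² = 98
E[X(X-1)] = 98 - 7 = 91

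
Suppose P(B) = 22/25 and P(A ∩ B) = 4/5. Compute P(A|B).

P(A|B) = P(A ∩ B) / P(B)
= (4/5) / (22/25)
= 10/11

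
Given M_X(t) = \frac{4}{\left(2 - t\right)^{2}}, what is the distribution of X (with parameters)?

The MGF M(t) = \frac{4}{\left(2 - t\right)^{2}} is the standard form for the Gamma distribution.
Comparing with the known MGF formula identifies: Gamma(shape α=2, rate β=2)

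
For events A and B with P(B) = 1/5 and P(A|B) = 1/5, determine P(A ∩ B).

By definition, P(A|B) = P(A ∩ B) / P(B)
So P(A ∩ B) = P(A|B) × P(B)
= 1/5 × 1/5
= 1/25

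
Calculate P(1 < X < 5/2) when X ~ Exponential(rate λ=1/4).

P(1 < X < 5/2) = ∫_{1}^{5/2} f(x) dx
where f(x) = \frac{e^{- \frac{x}{4}}}{4}
= - \frac{1}{e^{\frac{5}{8}}} + e^{- \frac{1}{4}}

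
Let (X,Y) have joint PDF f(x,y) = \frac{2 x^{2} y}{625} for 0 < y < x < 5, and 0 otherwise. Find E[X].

f_X(x) = ∫_0^x \frac{2 x^{2} y}{625} dy = \frac{x^{4}}{625}
E[X] = ∫_0^5 x × (\frac{x^{4}}{625}) dx = \frac{25}{6}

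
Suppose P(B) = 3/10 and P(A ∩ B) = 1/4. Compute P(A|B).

P(A|B) = P(A ∩ B) / P(B)
= (1/4) / (3/10)
= 5/6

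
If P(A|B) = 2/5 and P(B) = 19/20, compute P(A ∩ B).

By definition, P(A|B) = P(A ∩ B) / P(B)
So P(A ∩ B) = P(A|B) × P(B)
= 2/5 × 19/20
= 19/50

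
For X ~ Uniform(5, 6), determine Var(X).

For X ~ Uniform(5, 6):
Var(X) = \frac{1}{12}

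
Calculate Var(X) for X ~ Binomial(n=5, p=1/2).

For X ~ Binomial(n=5, p=1/2):
Var(X) = \frac{5}{4}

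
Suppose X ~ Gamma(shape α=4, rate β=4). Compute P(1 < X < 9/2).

P(1 < X < 9/2) = ∫_{1}^{9/2} f(x) dx
where f(x) = \frac{128 x^{3} e^{- 4 x}}{3}
= \frac{-3459 + 71 e^{14}}{3 e^{18}}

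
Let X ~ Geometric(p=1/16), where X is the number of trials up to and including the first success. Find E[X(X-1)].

E[X(X-1)] = E[X² - X] = E[X²] - E[X]
E[X] = 16
E[X²] = Var(X) + (E[X])² = 240 + (16)² = 496
E[X(X-1)] = 496 - 16 = 480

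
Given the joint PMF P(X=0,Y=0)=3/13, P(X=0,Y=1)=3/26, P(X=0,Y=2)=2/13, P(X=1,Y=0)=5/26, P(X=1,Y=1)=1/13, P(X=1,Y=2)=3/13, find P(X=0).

P(X=0) = P(X=0,Y=0) + P(X=0,Y=1) + P(X=0,Y=2)
= 3/13 + 3/26 + 2/13
= 1/2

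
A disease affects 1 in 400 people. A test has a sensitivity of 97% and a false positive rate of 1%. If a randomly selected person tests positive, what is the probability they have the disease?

Let D = the rare event, + = positive/flagged.
P(D) = 1/400
P(+|D) = 97/100
P(+|D') = 1/100
P(+) = P(+|D)P(D) + P(+|D')P(D')
     = \frac{97}{100} × \frac{1}{400} + \frac{1}{100} × \frac{399}{400}
     = \frac{31}{2500}
P(D|+) = P(+|D)P(D)/P(+) = \frac{97}{496}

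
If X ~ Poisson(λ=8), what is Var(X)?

For X ~ Poisson(λ=8):
Var(X) = 8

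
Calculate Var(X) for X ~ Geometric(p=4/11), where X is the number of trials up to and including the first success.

For X ~ Geometric(p=4/11), where X is the number of trials up to and including the first success:
Var(X) = \frac{77}{16}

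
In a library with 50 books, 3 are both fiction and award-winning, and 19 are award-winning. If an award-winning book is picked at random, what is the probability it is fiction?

P(A ∩ B) = 3/50
P(B) = 19/50
P(A|B) = P(A ∩ B) / P(B) = (3/50) / (19/50) = 3/19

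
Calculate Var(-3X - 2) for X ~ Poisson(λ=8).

For X ~ Poisson(λ=8):
Var(X) = 8
Var(-3X - 2) = (-3)² × Var(X) = 9 × 8 = 72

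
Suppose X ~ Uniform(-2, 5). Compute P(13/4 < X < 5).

P(13/4 < X < 5) = ∫_{13/4}^{5} f(x) dx
where f(x) = \frac{1}{7}
= \frac{1}{4}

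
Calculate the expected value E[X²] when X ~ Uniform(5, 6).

Using the identity E[X²] = Var(X) + (E[X])²:
E[X] = \frac{11}{2}
Var(X) = \frac{1}{12}
E[X²] = \frac{1}{12} + (\frac{11}{2})²
= \frac{91}{3}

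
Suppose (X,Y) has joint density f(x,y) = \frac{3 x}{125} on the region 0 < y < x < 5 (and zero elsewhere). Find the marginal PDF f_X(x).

f_X(x) = ∫_0^x \frac{3 x}{125} dy = \frac{3 x^{2}}{125}
for 0 < x < 5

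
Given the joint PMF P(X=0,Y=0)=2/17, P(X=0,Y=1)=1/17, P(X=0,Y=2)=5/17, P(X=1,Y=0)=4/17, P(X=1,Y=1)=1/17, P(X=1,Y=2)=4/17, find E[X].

First find marginal of X:
P(X=0) = 8/17
P(X=1) = 9/17
E[X] = 0 × 8/17 + 1 × 9/17 = 9/17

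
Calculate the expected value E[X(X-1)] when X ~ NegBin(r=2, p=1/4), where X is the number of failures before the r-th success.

E[X(X-1)] = E[X² - X] = E[X²] - E[X]
E[X] = 6
E[X²] = Var(X) + (E[X])² = 24 + (6)² = 60
E[X(X-1)] = 60 - 6 = 54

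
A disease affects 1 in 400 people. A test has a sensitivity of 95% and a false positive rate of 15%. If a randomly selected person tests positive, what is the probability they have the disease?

Let D = the rare event, + = positive/flagged.
P(D) = 1/400
P(+|D) = 95/100 = 19/20
P(+|D') = 15/100 = 3/20
P(+) = P(+|D)P(D) + P(+|D')P(D')
     = \frac{19}{20} × \frac{1}{400} + \frac{3}{20} × \frac{399}{400}
     = \frac{19}{125}
P(D|+) = P(+|D)P(D)/P(+) = \frac{1}{64}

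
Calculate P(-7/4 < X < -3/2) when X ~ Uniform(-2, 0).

P(-7/4 < X < -3/2) = ∫_{-7/4}^{-3/2} f(x) dx
where f(x) = \frac{1}{2}
= \frac{1}{8}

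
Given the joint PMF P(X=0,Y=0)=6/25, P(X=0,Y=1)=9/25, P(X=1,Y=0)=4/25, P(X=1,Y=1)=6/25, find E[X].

First find marginal of X:
P(X=0) = 3/5
P(X=1) = 2/5
E[X] = 0 × 3/5 + 1 × 2/5 = 2/5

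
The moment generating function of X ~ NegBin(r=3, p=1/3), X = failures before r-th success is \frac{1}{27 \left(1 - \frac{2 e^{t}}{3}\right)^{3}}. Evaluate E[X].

To find E[X], compute M^(1)(0):
M^(1)(t) = \frac{2 e^{t}}{27 \left(1 - \frac{2 e^{t}}{3}\right)^{4}}
M^(1)(0) = 6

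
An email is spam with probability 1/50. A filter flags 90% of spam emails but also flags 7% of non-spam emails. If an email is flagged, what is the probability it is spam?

Let D = the rare event, + = positive/flagged.
P(D) = 1/50
P(+|D) = 90/100 = 9/10
P(+|D') = 7/100
P(+) = P(+|D)P(D) + P(+|D')P(D')
     = \frac{9}{10} × \frac{1}{50} + \frac{7}{100} × \frac{49}{50}
     = \frac{433}{5000}
P(D|+) = P(+|D)P(D)/P(+) = \frac{90}{433}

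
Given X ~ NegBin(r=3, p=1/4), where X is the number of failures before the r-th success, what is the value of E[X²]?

Using the identity E[X²] = Var(X) + (E[X])²:
E[X] = 9
Var(X) = 36
E[X²] = 36 + (9)²
= 117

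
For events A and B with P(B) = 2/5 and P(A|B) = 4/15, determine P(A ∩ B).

By definition, P(A|B) = P(A ∩ B) / P(B)
So P(A ∩ B) = P(A|B) × P(B)
= 4/15 × 2/5
= 8/75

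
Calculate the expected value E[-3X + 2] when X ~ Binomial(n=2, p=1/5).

For X ~ Binomial(n=2, p=1/5):
E[X] = \frac{2}{5}
E[-3X + 2] = -3 × E[X] + 2 = \frac{4}{5}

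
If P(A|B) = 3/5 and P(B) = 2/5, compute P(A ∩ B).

By definition, P(A|B) = P(A ∩ B) / P(B)
So P(A ∩ B) = P(A|B) × P(B)
= 3/5 × 2/5
= 6/25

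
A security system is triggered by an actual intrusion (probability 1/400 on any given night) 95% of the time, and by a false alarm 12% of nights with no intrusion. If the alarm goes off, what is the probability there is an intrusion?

Let D = the rare event, + = positive/flagged.
P(D) = 1/400
P(+|D) = 95/100 = 19/20
P(+|D') = 12/100 = 3/25
P(+) = P(+|D)P(D) + P(+|D')P(D')
     = \frac{19}{20} × \frac{1}{400} + \frac{3}{25} × \frac{399}{400}
     = \frac{4883}{40000}
P(D|+) = P(+|D)P(D)/P(+) = \frac{5}{257}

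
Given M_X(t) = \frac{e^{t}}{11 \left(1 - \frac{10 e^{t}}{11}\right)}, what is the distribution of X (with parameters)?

The MGF M(t) = \frac{e^{t}}{11 \left(1 - \frac{10 e^{t}}{11}\right)} is the standard form for the Geometric distribution.
Comparing with the known MGF formula identifies: Geometric(p=1/11), X = trial number of first success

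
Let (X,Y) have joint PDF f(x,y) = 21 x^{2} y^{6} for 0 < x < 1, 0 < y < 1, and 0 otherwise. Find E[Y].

E[Y] = ∫_0^1 ∫_0^1 y × f(x,y) dx dy
= \frac{7}{8}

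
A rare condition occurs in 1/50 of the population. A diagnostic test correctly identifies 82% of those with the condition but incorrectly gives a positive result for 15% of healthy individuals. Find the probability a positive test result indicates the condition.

Let D = the rare event, + = positive/flagged.
P(D) = 1/50
P(+|D) = 82/100 = 41/50
P(+|D') = 15/100 = 3/20
P(+) = P(+|D)P(D) + P(+|D')P(D')
     = \frac{41}{50} × \frac{1}{50} + \frac{3}{20} × \frac{49}{50}
     = \frac{817}{5000}
P(D|+) = P(+|D)P(D)/P(+) = \frac{82}{817}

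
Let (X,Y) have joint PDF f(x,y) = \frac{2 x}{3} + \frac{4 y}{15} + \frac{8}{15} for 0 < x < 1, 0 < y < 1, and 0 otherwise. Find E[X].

E[X] = ∫_0^1 ∫_0^1 x × f(x,y) dy dx
= ∫_0^1 ∫_0^1 x × (\frac{2 x}{3} + \frac{4 y}{15} + \frac{8}{15}) dy dx
= \frac{5}{9}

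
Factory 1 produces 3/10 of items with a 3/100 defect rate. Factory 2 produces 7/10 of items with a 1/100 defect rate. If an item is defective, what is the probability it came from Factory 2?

Using Bayes' theorem:
P(F1) = 3/10, P(D|F1) = 3/100
P(F2) = 7/10, P(D|F2) = 1/100
P(D) = P(D|F1)P(F1) + P(D|F2)P(F2)
     = \frac{2}{125}
P(F2|D) = P(D|F2)P(F2) / P(D)
= \frac{7}{16}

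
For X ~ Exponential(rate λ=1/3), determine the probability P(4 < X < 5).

P(4 < X < 5) = ∫_{4}^{5} f(x) dx
where f(x) = \frac{e^{- \frac{x}{3}}}{3}
= - \frac{1 - e^{\frac{1}{3}}}{e^{\frac{5}{3}}}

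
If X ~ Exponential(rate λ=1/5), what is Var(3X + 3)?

For X ~ Exponential(rate λ=1/5):
Var(X) = 25
Var(3X + 3) = (3)² × Var(X) = 9 × 25 = 225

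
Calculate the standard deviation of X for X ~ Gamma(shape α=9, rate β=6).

For X ~ Gamma(shape α=9, rate β=6):
Var(X) = \frac{1}{4}
SD(X) = √(Var(X)) = √(\frac{1}{4}) = \frac{1}{2}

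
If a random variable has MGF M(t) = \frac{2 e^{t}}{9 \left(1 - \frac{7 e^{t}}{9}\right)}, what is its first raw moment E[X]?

To find E[X], compute M^(1)(0):
M^(1)(t) = \frac{2 e^{t}}{9 \left(1 - \frac{7 e^{t}}{9}\right)} + \frac{14 e^{2 t}}{81 \left(1 - \frac{7 e^{t}}{9}\right)^{2}}
M^(1)(0) = \frac{9}{2}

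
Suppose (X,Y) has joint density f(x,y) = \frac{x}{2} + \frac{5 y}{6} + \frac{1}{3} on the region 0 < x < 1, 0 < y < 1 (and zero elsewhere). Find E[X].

E[X] = ∫_0^1 ∫_0^1 x × f(x,y) dy dx
= ∫_0^1 ∫_0^1 x × (\frac{x}{2} + \frac{5 y}{6} + \frac{1}{3}) dy dx
= \frac{13}{24}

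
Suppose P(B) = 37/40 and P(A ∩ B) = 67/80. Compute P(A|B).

P(A|B) = P(A ∩ B) / P(B)
= (67/80) / (37/40)
= 67/74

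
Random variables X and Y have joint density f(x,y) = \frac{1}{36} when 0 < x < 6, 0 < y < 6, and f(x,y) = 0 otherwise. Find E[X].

f_X(x) = ∫_0^6 \frac{1}{36} dy = \frac{1}{6}
E[X] = ∫_0^6 x × (\frac{1}{6}) dx = 3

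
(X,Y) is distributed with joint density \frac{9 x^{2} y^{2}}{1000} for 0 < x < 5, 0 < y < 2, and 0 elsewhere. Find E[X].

f_X(x) = ∫_0^2 \frac{9 x^{2} y^{2}}{1000} dy = \frac{3 x^{2}}{125}
E[X] = ∫_0^5 x × (\frac{3 x^{2}}{125}) dx = \frac{15}{4}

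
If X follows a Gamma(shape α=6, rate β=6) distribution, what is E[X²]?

Using the identity E[X²] = Var(X) + (E[X])²:
E[X] = 1
Var(X) = \frac{1}{6}
E[X²] = \frac{1}{6} + (1)²
= \frac{7}{6}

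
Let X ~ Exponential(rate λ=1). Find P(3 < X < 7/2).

P(3 < X < 7/2) = ∫_{3}^{7/2} f(x) dx
where f(x) = e^{- x}
= - \frac{1}{e^{\frac{7}{2}}} + e^{-3}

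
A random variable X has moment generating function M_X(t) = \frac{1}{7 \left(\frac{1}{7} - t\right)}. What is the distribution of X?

The MGF M(t) = \frac{1}{7 \left(\frac{1}{7} - t\right)} is the standard form for the Exponential distribution.
Comparing with the known MGF formula identifies: Exponential(rate λ=1/7)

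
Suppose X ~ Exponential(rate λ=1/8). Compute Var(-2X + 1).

For X ~ Exponential(rate λ=1/8):
Var(X) = 64
Var(-2X + 1) = (-2)² × Var(X) = 4 × 64 = 256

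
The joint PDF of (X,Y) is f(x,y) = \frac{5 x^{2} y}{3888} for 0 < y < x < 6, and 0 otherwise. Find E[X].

f_X(x) = ∫_0^x \frac{5 x^{2} y}{3888} dy = \frac{5 x^{4}}{7776}
E[X] = ∫_0^6 x × (\frac{5 x^{4}}{7776}) dx = 5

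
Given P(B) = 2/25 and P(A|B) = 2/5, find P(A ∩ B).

By definition, P(A|B) = P(A ∩ B) / P(B)
So P(A ∩ B) = P(A|B) × P(B)
= 2/5 × 2/25
= 4/125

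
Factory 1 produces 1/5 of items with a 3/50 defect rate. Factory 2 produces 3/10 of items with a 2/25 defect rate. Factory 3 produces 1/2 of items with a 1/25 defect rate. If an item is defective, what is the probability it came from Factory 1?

Using Bayes' theorem:
P(F1) = 1/5, P(D|F1) = 3/50
P(F2) = 3/10, P(D|F2) = 2/25
P(F3) = 1/2, P(D|F3) = 1/25
P(D) = P(D|F1)P(F1) + P(D|F2)P(F2) + P(D|F3)P(F3)
     = \frac{7}{125}
P(F1|D) = P(D|F1)P(F1) / P(D)
= \frac{3}{14}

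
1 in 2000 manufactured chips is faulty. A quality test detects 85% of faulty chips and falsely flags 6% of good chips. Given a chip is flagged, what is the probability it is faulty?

Let D = the rare event, + = positive/flagged.
P(D) = 1/2000
P(+|D) = 85/100 = 17/20
P(+|D') = 6/100 = 3/50
P(+) = P(+|D)P(D) + P(+|D')P(D')
     = \frac{17}{20} × \frac{1}{2000} + \frac{3}{50} × \frac{1999}{2000}
     = \frac{12079}{200000}
P(D|+) = P(+|D)P(D)/P(+) = \frac{85}{12079}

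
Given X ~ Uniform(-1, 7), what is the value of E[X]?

For X ~ Uniform(-1, 7), the expected value is:
E[X] = 3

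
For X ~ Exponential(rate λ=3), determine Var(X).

For X ~ Exponential(rate λ=3):
Var(X) = \frac{1}{9}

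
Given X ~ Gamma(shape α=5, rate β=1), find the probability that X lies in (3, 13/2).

P(3 < X < 13/2) = ∫_{3}^{13/2} f(x) dx
where f(x) = \frac{x^{4} e^{- x}}{24}
= - \frac{19043}{128 e^{\frac{13}{2}}} + \frac{131}{8 e^{3}}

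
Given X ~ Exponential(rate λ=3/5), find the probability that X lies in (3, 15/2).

P(3 < X < 15/2) = ∫_{3}^{15/2} f(x) dx
where f(x) = \frac{3 e^{- \frac{3 x}{5}}}{5}
= - \frac{1}{e^{\frac{9}{2}}} + e^{- \frac{9}{5}}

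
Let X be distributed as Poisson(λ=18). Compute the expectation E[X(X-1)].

E[X(X-1)] = E[X² - X] = E[X²] - E[X]
E[X] = 18
E[X²] = Var(X) + (E[X])² = 18 + (18)² = 342
E[X(X-1)] = 342 - 18 = 324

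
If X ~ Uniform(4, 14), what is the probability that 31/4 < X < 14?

P(31/4 < X < 14) = ∫_{31/4}^{14} f(x) dx
where f(x) = \frac{1}{10}
= \frac{5}{8}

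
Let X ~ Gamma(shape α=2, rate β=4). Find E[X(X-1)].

E[X(X-1)] = E[X² - X] = E[X²] - E[X]
E[X] = \frac{1}{2}
E[X²] = Var(X) + (E[X])² = \frac{1}{8} + (\frac{1}{2})² = \frac{3}{8}
E[X(X-1)] = \frac{3}{8} - \frac{1}{2} = - \frac{1}{8}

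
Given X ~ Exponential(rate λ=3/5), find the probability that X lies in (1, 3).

P(1 < X < 3) = ∫_{1}^{3} f(x) dx
where f(x) = \frac{3 e^{- \frac{3 x}{5}}}{5}
= - \frac{1 - e^{\frac{6}{5}}}{e^{\frac{9}{5}}}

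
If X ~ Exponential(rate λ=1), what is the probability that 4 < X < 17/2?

P(4 < X < 17/2) = ∫_{4}^{17/2} f(x) dx
where f(x) = e^{- x}
= - \frac{1}{e^{\frac{17}{2}}} + e^{-4}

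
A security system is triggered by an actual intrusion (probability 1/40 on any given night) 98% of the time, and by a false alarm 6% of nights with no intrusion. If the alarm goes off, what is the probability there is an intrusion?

Let D = the rare event, + = positive/flagged.
P(D) = 1/40
P(+|D) = 98/100 = 49/50
P(+|D') = 6/100 = 3/50
P(+) = P(+|D)P(D) + P(+|D')P(D')
     = \frac{49}{50} × \frac{1}{40} + \frac{3}{50} × \frac{39}{40}
     = \frac{83}{1000}
P(D|+) = P(+|D)P(D)/P(+) = \frac{49}{166}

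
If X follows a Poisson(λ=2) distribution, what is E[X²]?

Using the identity E[X²] = Var(X) + (E[X])²:
E[X] = 2
Var(X) = 2
E[X²] = 2 + (2)²
= 6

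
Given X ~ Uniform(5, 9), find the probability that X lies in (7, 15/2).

P(7 < X < 15/2) = ∫_{7}^{15/2} f(x) dx
where f(x) = \frac{1}{4}
= \frac{1}{8}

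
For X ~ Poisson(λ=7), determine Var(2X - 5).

For X ~ Poisson(λ=7):
Var(X) = 7
Var(2X - 5) = (2)² × Var(X) = 4 × 7 = 28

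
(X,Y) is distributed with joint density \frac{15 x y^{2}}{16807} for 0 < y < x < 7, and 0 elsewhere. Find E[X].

f_X(x) = ∫_0^x \frac{15 x y^{2}}{16807} dy = \frac{5 x^{4}}{16807}
E[X] = ∫_0^7 x × (\frac{5 x^{4}}{16807}) dx = \frac{35}{6}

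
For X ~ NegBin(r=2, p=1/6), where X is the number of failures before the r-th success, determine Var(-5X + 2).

For X ~ NegBin(r=2, p=1/6), where X is the number of failures before the r-th success:
Var(X) = 60
Var(-5X + 2) = (-5)² × Var(X) = 25 × 60 = 1500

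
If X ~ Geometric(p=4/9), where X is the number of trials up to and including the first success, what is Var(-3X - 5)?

For X ~ Geometric(p=4/9), where X is the number of trials up to and including the first success:
Var(X) = \frac{45}{16}
Var(-3X - 5) = (-3)² × Var(X) = 9 × \frac{45}{16} = \frac{405}{16}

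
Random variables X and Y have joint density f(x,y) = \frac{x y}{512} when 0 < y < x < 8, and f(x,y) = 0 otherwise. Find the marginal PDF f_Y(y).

f_Y(y) = ∫_y^8 \frac{x y}{512} dx = \frac{y \left(64 - y^{2}\right)}{1024}
for 0 < y < 8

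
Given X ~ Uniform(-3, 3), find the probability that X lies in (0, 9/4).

P(0 < X < 9/4) = ∫_{0}^{9/4} f(x) dx
where f(x) = \frac{1}{6}
= \frac{3}{8}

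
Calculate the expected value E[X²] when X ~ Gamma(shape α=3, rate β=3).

Using the identity E[X²] = Var(X) + (E[X])²:
E[X] = 1
Var(X) = \frac{1}{3}
E[X²] = \frac{1}{3} + (1)²
= \frac{4}{3}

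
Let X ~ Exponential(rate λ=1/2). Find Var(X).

For X ~ Exponential(rate λ=1/2):
Var(X) = 4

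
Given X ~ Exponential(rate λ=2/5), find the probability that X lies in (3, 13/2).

P(3 < X < 13/2) = ∫_{3}^{13/2} f(x) dx
where f(x) = \frac{2 e^{- \frac{2 x}{5}}}{5}
= - \frac{1 - e^{\frac{7}{5}}}{e^{\frac{13}{5}}}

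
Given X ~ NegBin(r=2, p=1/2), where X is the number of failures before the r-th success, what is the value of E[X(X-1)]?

E[X(X-1)] = E[X² - X] = E[X²] - E[X]
E[X] = 2
E[X²] = Var(X) + (E[X])² = 4 + (2)² = 8
E[X(X-1)] = 8 - 2 = 6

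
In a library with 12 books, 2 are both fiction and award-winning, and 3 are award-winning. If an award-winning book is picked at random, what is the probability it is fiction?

P(A ∩ B) = 2/12 = 1/6
P(B) = 3/12 = 1/4
P(A|B) = P(A ∩ B) / P(B) = (1/6) / (1/4) = 2/3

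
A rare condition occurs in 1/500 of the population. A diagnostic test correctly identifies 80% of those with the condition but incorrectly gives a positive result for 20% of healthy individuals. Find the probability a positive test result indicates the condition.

Let D = the rare event, + = positive/flagged.
P(D) = 1/500
P(+|D) = 80/100 = 4/5
P(+|D') = 20/100 = 1/5
P(+) = P(+|D)P(D) + P(+|D')P(D')
     = \frac{4}{5} × \frac{1}{500} + \frac{1}{5} × \frac{499}{500}
     = \frac{503}{2500}
P(D|+) = P(+|D)P(D)/P(+) = \frac{4}{503}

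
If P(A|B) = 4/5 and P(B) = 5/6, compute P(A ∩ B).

By definition, P(A|B) = P(A ∩ B) / P(B)
So P(A ∩ B) = P(A|B) × P(B)
= 4/5 × 5/6
= 2/3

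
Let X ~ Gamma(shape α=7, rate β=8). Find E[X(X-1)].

E[X(X-1)] = E[X² - X] = E[X²] - E[X]
E[X] = \frac{7}{8}
E[X²] = Var(X) + (E[X])² = \frac{7}{64} + (\frac{7}{8})² = \frac{7}{8}
E[X(X-1)] = \frac{7}{8} - \frac{7}{8} = 0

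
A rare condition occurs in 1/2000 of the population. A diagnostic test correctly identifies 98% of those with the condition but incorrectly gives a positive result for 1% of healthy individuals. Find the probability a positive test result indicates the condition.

Let D = the rare event, + = positive/flagged.
P(D) = 1/2000
P(+|D) = 98/100 = 49/50
P(+|D') = 1/100
P(+) = P(+|D)P(D) + P(+|D')P(D')
     = \frac{49}{50} × \frac{1}{2000} + \frac{1}{100} × \frac{1999}{2000}
     = \frac{2097}{200000}
P(D|+) = P(+|D)P(D)/P(+) = \frac{98}{2097}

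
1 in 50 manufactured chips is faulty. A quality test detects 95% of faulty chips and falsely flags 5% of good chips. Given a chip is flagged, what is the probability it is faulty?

Let D = the rare event, + = positive/flagged.
P(D) = 1/50
P(+|D) = 95/100 = 19/20
P(+|D') = 5/100 = 1/20
P(+) = P(+|D)P(D) + P(+|D')P(D')
     = \frac{19}{20} × \frac{1}{50} + \frac{1}{20} × \frac{49}{50}
     = \frac{17}{250}
P(D|+) = P(+|D)P(D)/P(+) = \frac{19}{68}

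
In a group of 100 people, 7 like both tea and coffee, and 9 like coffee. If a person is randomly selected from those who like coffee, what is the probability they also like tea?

P(A ∩ B) = 7/100
P(B) = 9/100
P(A|B) = P(A ∩ B) / P(B) = (7/100) / (9/100) = 7/9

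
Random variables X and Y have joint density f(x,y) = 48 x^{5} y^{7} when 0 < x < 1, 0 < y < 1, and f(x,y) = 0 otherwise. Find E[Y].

E[Y] = ∫_0^1 ∫_0^1 y × f(x,y) dx dy
= \frac{8}{9}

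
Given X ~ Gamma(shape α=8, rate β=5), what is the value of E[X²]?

Using the identity E[X²] = Var(X) + (E[X])²:
E[X] = \frac{8}{5}
Var(X) = \frac{8}{25}
E[X²] = \frac{8}{25} + (\frac{8}{5})²
= \frac{72}{25}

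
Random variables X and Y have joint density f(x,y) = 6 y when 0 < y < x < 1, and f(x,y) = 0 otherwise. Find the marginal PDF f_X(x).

f_X(x) = ∫_0^x 6 y dy = 3 x^{2}
for 0 < x < 1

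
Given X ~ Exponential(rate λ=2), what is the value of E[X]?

For X ~ Exponential(rate λ=2), the expected value is:
E[X] = \frac{1}{2}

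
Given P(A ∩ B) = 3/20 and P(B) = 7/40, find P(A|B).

P(A|B) = P(A ∩ B) / P(B)
= (3/20) / (7/40)
= 6/7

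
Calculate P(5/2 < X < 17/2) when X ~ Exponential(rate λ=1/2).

P(5/2 < X < 17/2) = ∫_{5/2}^{17/2} f(x) dx
where f(x) = \frac{e^{- \frac{x}{2}}}{2}
= - \frac{1 - e^{3}}{e^{\frac{17}{4}}}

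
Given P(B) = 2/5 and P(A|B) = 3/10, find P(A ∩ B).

By definition, P(A|B) = P(A ∩ B) / P(B)
So P(A ∩ B) = P(A|B) × P(B)
= 3/10 × 2/5
= 3/25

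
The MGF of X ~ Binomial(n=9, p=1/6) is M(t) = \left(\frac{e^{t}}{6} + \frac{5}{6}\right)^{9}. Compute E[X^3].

To find E[X^3], compute M^(3)(0):
M^(1)(t) = \frac{3 \left(\frac{e^{t}}{6} + \frac{5}{6}\right)^{8} e^{t}}{2}
M^(2)(t) = \frac{3 \left(\frac{e^{t}}{6} + \frac{5}{6}\right)^{8} e^{t}}{2} + 2 \left(\frac{e^{t}}{6} + \frac{5}{6}\right)^{7} e^{2 t}
M^(3)(t) = \frac{3 \left(\frac{e^{t}}{6} + \frac{5}{6}\right)^{8} e^{t}}{2} + 6 \left(\frac{e^{t}}{6} + \frac{5}{6}\right)^{7} e^{2 t} + \frac{7 \left(\frac{e^{t}}{6} + \frac{5}{6}\right)^{6} e^{3 t}}{3}
M^(3)(0) = \frac{59}{6}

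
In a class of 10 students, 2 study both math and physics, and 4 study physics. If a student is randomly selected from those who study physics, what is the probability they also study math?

P(A ∩ B) = 2/10 = 1/5
P(B) = 4/10 = 2/5
P(A|B) = P(A ∩ B) / P(B) = (1/5) / (2/5) = 1/2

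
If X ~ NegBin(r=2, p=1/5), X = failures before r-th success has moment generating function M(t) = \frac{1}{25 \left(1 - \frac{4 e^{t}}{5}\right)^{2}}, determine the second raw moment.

To find E[X^2], compute M^(2)(0):
M^(1)(t) = \frac{8 e^{t}}{125 \left(1 - \frac{4 e^{t}}{5}\right)^{3}}
M^(2)(t) = \frac{8 e^{t}}{125 \left(1 - \frac{4 e^{t}}{5}\right)^{3}} + \frac{96 e^{2 t}}{625 \left(1 - \frac{4 e^{t}}{5}\right)^{4}}
M^(2)(0) = 104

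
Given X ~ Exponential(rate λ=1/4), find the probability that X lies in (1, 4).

P(1 < X < 4) = ∫_{1}^{4} f(x) dx
where f(x) = \frac{e^{- \frac{x}{4}}}{4}
= - \frac{1}{e} + e^{- \frac{1}{4}}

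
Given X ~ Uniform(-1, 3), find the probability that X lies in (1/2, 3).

P(1/2 < X < 3) = ∫_{1/2}^{3} f(x) dx
where f(x) = \frac{1}{4}
= \frac{5}{8}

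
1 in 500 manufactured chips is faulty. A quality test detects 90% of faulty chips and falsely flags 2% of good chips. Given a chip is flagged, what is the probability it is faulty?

Let D = the rare event, + = positive/flagged.
P(D) = 1/500
P(+|D) = 90/100 = 9/10
P(+|D') = 2/100 = 1/50
P(+) = P(+|D)P(D) + P(+|D')P(D')
     = \frac{9}{10} × \frac{1}{500} + \frac{1}{50} × \frac{499}{500}
     = \frac{68}{3125}
P(D|+) = P(+|D)P(D)/P(+) = \frac{45}{544}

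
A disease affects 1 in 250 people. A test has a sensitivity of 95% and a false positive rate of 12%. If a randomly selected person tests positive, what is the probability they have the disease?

Let D = the rare event, + = positive/flagged.
P(D) = 1/250
P(+|D) = 95/100 = 19/20
P(+|D') = 12/100 = 3/25
P(+) = P(+|D)P(D) + P(+|D')P(D')
     = \frac{19}{20} × \frac{1}{250} + \frac{3}{25} × \frac{249}{250}
     = \frac{3083}{25000}
P(D|+) = P(+|D)P(D)/P(+) = \frac{95}{3083}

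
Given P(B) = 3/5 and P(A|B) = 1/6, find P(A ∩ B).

By definition, P(A|B) = P(A ∩ B) / P(B)
So P(A ∩ B) = P(A|B) × P(B)
= 1/6 × 3/5
= 1/10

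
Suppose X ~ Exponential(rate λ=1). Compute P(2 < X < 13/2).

P(2 < X < 13/2) = ∫_{2}^{13/2} f(x) dx
where f(x) = e^{- x}
= - \frac{1}{e^{\frac{13}{2}}} + e^{-2}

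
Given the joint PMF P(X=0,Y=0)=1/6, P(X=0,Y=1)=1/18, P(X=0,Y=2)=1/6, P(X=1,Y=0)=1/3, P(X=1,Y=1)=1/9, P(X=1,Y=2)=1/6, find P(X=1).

P(X=1) = P(X=1,Y=0) + P(X=1,Y=1) + P(X=1,Y=2)
= 1/3 + 1/9 + 1/6
= 11/18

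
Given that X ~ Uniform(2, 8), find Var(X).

For X ~ Uniform(2, 8):
Var(X) = 3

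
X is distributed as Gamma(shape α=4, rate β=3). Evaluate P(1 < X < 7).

P(1 < X < 7) = ∫_{1}^{7} f(x) dx
where f(x) = \frac{27 x^{3} e^{- 3 x}}{2}
= \frac{-1786 + 13 e^{18}}{e^{21}}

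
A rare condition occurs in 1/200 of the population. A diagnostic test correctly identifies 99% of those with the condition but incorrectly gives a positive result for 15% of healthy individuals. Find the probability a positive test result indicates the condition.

Let D = the rare event, + = positive/flagged.
P(D) = 1/200
P(+|D) = 99/100
P(+|D') = 15/100 = 3/20
P(+) = P(+|D)P(D) + P(+|D')P(D')
     = \frac{99}{100} × \frac{1}{200} + \frac{3}{20} × \frac{199}{200}
     = \frac{771}{5000}
P(D|+) = P(+|D)P(D)/P(+) = \frac{33}{1028}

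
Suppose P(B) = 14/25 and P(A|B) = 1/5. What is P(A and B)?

By definition, P(A|B) = P(A ∩ B) / P(B)
So P(A ∩ B) = P(A|B) × P(B)
= 1/5 × 14/25
= 14/125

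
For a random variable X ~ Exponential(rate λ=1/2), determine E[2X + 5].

For X ~ Exponential(rate λ=1/2):
E[X] = 2
E[2X + 5] = 2 × E[X] + 5 = 9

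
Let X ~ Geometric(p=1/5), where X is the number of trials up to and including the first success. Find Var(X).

For X ~ Geometric(p=1/5), where X is the number of trials up to and including the first success:
Var(X) = 20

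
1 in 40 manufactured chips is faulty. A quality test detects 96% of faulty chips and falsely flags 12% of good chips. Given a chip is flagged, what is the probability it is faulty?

Let D = the rare event, + = positive/flagged.
P(D) = 1/40
P(+|D) = 96/100 = 24/25
P(+|D') = 12/100 = 3/25
P(+) = P(+|D)P(D) + P(+|D')P(D')
     = \frac{24}{25} × \frac{1}{40} + \frac{3}{25} × \frac{39}{40}
     = \frac{141}{1000}
P(D|+) = P(+|D)P(D)/P(+) = \frac{8}{47}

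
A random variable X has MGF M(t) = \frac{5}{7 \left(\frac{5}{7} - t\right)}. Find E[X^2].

To find E[X^2], compute M^(2)(0):
M^(1)(t) = \frac{5}{7 \left(\frac{5}{7} - t\right)^{2}}
M^(2)(t) = \frac{10}{7 \left(\frac{5}{7} - t\right)^{3}}
M^(2)(0) = \frac{98}{25}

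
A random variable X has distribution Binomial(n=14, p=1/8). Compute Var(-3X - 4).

For X ~ Binomial(n=14, p=1/8):
Var(X) = \frac{49}{32}
Var(-3X - 4) = (-3)² × Var(X) = 9 × \frac{49}{32} = \frac{441}{32}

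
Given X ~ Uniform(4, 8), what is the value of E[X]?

For X ~ Uniform(4, 8), the expected value is:
E[X] = 6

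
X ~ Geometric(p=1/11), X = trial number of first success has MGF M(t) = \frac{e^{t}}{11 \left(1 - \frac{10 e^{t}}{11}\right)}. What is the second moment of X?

To find E[X^2], compute M^(2)(0):
M^(1)(t) = \frac{e^{t}}{11 \left(1 - \frac{10 e^{t}}{11}\right)} + \frac{10 e^{2 t}}{121 \left(1 - \frac{10 e^{t}}{11}\right)^{2}}
M^(2)(t) = \frac{e^{t}}{11 \left(1 - \frac{10 e^{t}}{11}\right)} + \frac{30 e^{2 t}}{121 \left(1 - \frac{10 e^{t}}{11}\right)^{2}} + \frac{200 e^{3 t}}{1331 \left(1 - \frac{10 e^{t}}{11}\right)^{3}}
M^(2)(0) = 231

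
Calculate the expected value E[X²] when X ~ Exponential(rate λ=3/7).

Using the identity E[X²] = Var(X) + (E[X])²:
E[X] = \frac{7}{3}
Var(X) = \frac{49}{9}
E[X²] = \frac{49}{9} + (\frac{7}{3})²
= \frac{98}{9}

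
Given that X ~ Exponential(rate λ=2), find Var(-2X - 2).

For X ~ Exponential(rate λ=2):
Var(X) = \frac{1}{4}
Var(-2X - 2) = (-2)² × Var(X) = 4 × \frac{1}{4} = 1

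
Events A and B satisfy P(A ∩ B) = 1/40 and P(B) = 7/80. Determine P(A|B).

P(A|B) = P(A ∩ B) / P(B)
= (1/40) / (7/80)
= 2/7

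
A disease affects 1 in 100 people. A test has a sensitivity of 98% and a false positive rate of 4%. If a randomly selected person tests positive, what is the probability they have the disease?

Let D = the rare event, + = positive/flagged.
P(D) = 1/100
P(+|D) = 98/100 = 49/50
P(+|D') = 4/100 = 1/25
P(+) = P(+|D)P(D) + P(+|D')P(D')
     = \frac{49}{50} × \frac{1}{100} + \frac{1}{25} × \frac{99}{100}
     = \frac{247}{5000}
P(D|+) = P(+|D)P(D)/P(+) = \frac{49}{247}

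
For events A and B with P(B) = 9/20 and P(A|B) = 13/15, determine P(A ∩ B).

By definition, P(A|B) = P(A ∩ B) / P(B)
So P(A ∩ B) = P(A|B) × P(B)
= 13/15 × 9/20
= 39/100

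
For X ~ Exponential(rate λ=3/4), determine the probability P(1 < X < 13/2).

P(1 < X < 13/2) = ∫_{1}^{13/2} f(x) dx
where f(x) = \frac{3 e^{- \frac{3 x}{4}}}{4}
= - \frac{1}{e^{\frac{39}{8}}} + e^{- \frac{3}{4}}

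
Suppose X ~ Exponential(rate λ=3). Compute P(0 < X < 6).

P(0 < X < 6) = ∫_{0}^{6} f(x) dx
where f(x) = 3 e^{- 3 x}
= 1 - e^{-18}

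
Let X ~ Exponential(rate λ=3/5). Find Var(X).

For X ~ Exponential(rate λ=3/5):
Var(X) = \frac{25}{9}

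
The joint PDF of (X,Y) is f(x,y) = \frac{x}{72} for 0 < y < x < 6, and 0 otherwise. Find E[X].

f_X(x) = ∫_0^x \frac{x}{72} dy = \frac{x^{2}}{72}
E[X] = ∫_0^6 x × (\frac{x^{2}}{72}) dx = \frac{9}{2}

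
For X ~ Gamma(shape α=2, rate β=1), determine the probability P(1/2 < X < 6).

P(1/2 < X < 6) = ∫_{1/2}^{6} f(x) dx
where f(x) = x e^{- x}
= - \frac{7}{e^{6}} + \frac{3}{2 e^{\frac{1}{2}}}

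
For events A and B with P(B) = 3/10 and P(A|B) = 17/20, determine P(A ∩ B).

By definition, P(A|B) = P(A ∩ B) / P(B)
So P(A ∩ B) = P(A|B) × P(B)
= 17/20 × 3/10
= 51/200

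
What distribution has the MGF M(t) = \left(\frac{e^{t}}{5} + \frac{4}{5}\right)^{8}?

The MGF M(t) = \left(\frac{e^{t}}{5} + \frac{4}{5}\right)^{8} is the standard form for the Binomial distribution.
Comparing with the known MGF formula identifies: Binomial(n=8, p=1/5)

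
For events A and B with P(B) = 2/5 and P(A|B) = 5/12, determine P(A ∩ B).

By definition, P(A|B) = P(A ∩ B) / P(B)
So P(A ∩ B) = P(A|B) × P(B)
= 5/12 × 2/5
= 1/6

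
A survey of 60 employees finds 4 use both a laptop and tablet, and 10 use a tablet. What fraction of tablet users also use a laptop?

P(A ∩ B) = 4/60 = 1/15
P(B) = 10/60 = 1/6
P(A|B) = P(A ∩ B) / P(B) = (1/15) / (1/6) = 2/5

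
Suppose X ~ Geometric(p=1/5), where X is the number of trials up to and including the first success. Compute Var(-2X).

For X ~ Geometric(p=1/5), where X is the number of trials up to and including the first success:
Var(X) = 20
Var(-2X) = (-2)² × Var(X) = 4 × 20 = 80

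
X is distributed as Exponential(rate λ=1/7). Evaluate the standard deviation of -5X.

For X ~ Exponential(rate λ=1/7):
Var(X) = 49
SD(X) = √(Var(X)) = √(49) = 7
SD(-5X) = |-5| × SD(X) = 5 × 7 = 35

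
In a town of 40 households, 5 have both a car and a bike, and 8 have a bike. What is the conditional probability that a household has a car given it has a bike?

P(A ∩ B) = 5/40 = 1/8
P(B) = 8/40 = 1/5
P(A|B) = P(A ∩ B) / P(B) = (1/8) / (1/5) = 5/8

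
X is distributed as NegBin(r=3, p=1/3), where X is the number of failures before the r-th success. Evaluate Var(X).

For X ~ NegBin(r=3, p=1/3), where X is the number of failures before the r-th success:
Var(X) = 18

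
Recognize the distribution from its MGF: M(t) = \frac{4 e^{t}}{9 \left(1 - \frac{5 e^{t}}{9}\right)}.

The MGF M(t) = \frac{4 e^{t}}{9 \left(1 - \frac{5 e^{t}}{9}\right)} is the standard form for the Geometric distribution.
Comparing with the known MGF formula identifies: Geometric(p=4/9), X = trial number of first success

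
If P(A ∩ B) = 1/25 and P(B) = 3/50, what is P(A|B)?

P(A|B) = P(A ∩ B) / P(B)
= (1/25) / (3/50)
= 2/3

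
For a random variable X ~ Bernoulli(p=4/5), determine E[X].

For X ~ Bernoulli(p=4/5), the expected value is:
E[X] = \frac{4}{5}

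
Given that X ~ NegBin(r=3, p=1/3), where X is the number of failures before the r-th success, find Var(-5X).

For X ~ NegBin(r=3, p=1/3), where X is the number of failures before the r-th success:
Var(X) = 18
Var(-5X) = (-5)² × Var(X) = 25 × 18 = 450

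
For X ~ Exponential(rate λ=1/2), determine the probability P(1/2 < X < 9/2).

P(1/2 < X < 9/2) = ∫_{1/2}^{9/2} f(x) dx
where f(x) = \frac{e^{- \frac{x}{2}}}{2}
= - \frac{1 - e^{2}}{e^{\frac{9}{4}}}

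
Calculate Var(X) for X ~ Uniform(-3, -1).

For X ~ Uniform(-3, -1):
Var(X) = \frac{1}{3}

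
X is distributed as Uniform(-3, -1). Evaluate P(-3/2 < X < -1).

P(-3/2 < X < -1) = ∫_{-3/2}^{-1} f(x) dx
where f(x) = \frac{1}{2}
= \frac{1}{4}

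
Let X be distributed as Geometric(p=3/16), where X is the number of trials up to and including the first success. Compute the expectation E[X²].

Using the identity E[X²] = Var(X) + (E[X])²:
E[X] = \frac{16}{3}
Var(X) = \frac{208}{9}
E[X²] = \frac{208}{9} + (\frac{16}{3})²
= \frac{464}{9}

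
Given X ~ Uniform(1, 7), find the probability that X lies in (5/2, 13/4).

P(5/2 < X < 13/4) = ∫_{5/2}^{13/4} f(x) dx
where f(x) = \frac{1}{6}
= \frac{1}{8}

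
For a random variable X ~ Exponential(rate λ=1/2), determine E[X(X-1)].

E[X(X-1)] = E[X² - X] = E[X²] - E[X]
E[X] = 2
E[X²] = Var(X) + (E[X])² = 4 + (2)² = 8
E[X(X-1)] = 8 - 2 = 6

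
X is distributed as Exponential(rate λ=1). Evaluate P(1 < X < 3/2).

P(1 < X < 3/2) = ∫_{1}^{3/2} f(x) dx
where f(x) = e^{- x}
= - \frac{1}{e^{\frac{3}{2}}} + e^{-1}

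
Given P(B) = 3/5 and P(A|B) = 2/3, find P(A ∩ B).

By definition, P(A|B) = P(A ∩ B) / P(B)
So P(A ∩ B) = P(A|B) × P(B)
= 2/3 × 3/5
= 2/5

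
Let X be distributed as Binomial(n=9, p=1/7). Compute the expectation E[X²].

Using the identity E[X²] = Var(X) + (E[X])²:
E[X] = \frac{9}{7}
Var(X) = \frac{54}{49}
E[X²] = \frac{54}{49} + (\frac{9}{7})²
= \frac{135}{49}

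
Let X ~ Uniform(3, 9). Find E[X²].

Using the identity E[X²] = Var(X) + (E[X])²:
E[X] = 6
Var(X) = 3
E[X²] = 3 + (6)²
= 39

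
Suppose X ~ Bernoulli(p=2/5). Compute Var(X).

For X ~ Bernoulli(p=2/5):
Var(X) = \frac{6}{25}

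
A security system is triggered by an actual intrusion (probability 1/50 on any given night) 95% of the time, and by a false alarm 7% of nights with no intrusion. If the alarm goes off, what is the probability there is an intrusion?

Let D = the rare event, + = positive/flagged.
P(D) = 1/50
P(+|D) = 95/100 = 19/20
P(+|D') = 7/100
P(+) = P(+|D)P(D) + P(+|D')P(D')
     = \frac{19}{20} × \frac{1}{50} + \frac{7}{100} × \frac{49}{50}
     = \frac{219}{2500}
P(D|+) = P(+|D)P(D)/P(+) = \frac{95}{438}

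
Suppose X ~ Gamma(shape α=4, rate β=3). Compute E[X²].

Using the identity E[X²] = Var(X) + (E[X])²:
E[X] = \frac{4}{3}
Var(X) = \frac{4}{9}
E[X²] = \frac{4}{9} + (\frac{4}{3})²
= \frac{20}{9}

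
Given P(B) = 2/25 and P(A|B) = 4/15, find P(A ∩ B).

By definition, P(A|B) = P(A ∩ B) / P(B)
So P(A ∩ B) = P(A|B) × P(B)
= 4/15 × 2/25
= 8/375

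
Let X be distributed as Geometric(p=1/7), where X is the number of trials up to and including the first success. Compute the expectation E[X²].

Using the identity E[X²] = Var(X) + (E[X])²:
E[X] = 7
Var(X) = 42
E[X²] = 42 + (7)²
= 91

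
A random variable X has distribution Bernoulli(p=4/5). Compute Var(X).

For X ~ Bernoulli(p=4/5):
Var(X) = \frac{4}{25}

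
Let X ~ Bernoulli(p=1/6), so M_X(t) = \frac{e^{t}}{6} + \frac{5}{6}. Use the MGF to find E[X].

To find E[X], compute M^(1)(0):
M^(1)(t) = \frac{e^{t}}{6}
M^(1)(0) = \frac{1}{6}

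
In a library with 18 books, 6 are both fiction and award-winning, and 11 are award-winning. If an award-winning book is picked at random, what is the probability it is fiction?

P(A ∩ B) = 6/18 = 1/3
P(B) = 11/18
P(A|B) = P(A ∩ B) / P(B) = (1/3) / (11/18) = 6/11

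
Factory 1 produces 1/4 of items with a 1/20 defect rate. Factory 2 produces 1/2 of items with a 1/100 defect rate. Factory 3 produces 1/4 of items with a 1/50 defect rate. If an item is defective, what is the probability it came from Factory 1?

Using Bayes' theorem:
P(F1) = 1/4, P(D|F1) = 1/20
P(F2) = 1/2, P(D|F2) = 1/100
P(F3) = 1/4, P(D|F3) = 1/50
P(D) = P(D|F1)P(F1) + P(D|F2)P(F2) + P(D|F3)P(F3)
     = \frac{9}{400}
P(F1|D) = P(D|F1)P(F1) / P(D)
= \frac{5}{9}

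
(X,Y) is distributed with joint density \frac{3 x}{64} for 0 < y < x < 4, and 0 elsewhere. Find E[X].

f_X(x) = ∫_0^x \frac{3 x}{64} dy = \frac{3 x^{2}}{64}
E[X] = ∫_0^4 x × (\frac{3 x^{2}}{64}) dx = 3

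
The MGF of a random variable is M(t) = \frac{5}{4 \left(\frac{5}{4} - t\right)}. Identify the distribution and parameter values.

The MGF M(t) = \frac{5}{4 \left(\frac{5}{4} - t\right)} is the standard form for the Exponential distribution.
Comparing with the known MGF formula identifies: Exponential(rate λ=5/4)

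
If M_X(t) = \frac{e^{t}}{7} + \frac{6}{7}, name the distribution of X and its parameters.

The MGF M(t) = \frac{e^{t}}{7} + \frac{6}{7} is the standard form for the Bernoulli distribution.
Comparing with the known MGF formula identifies: Bernoulli(p=1/7)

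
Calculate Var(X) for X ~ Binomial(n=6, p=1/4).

For X ~ Binomial(n=6, p=1/4):
Var(X) = \frac{9}{8}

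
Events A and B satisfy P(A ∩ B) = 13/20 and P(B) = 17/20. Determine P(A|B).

P(A|B) = P(A ∩ B) / P(B)
= (13/20) / (17/20)
= 13/17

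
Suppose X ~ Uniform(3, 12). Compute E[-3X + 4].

For X ~ Uniform(3, 12):
E[X] = \frac{15}{2}
E[-3X + 4] = -3 × E[X] + 4 = - \frac{37}{2}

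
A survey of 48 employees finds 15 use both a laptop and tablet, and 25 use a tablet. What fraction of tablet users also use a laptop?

P(A ∩ B) = 15/48 = 5/16
P(B) = 25/48
P(A|B) = P(A ∩ B) / P(B) = (5/16) / (25/48) = 3/5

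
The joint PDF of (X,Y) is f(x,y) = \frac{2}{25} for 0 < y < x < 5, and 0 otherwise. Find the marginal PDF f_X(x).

f_X(x) = ∫_0^x \frac{2}{25} dy = \frac{2 x}{25}
for 0 < x < 5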